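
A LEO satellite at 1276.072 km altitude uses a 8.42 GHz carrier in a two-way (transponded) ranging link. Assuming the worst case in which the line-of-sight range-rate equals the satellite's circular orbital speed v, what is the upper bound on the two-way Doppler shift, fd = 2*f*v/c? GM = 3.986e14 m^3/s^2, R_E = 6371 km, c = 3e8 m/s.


r = 7.647072e+06 m
v = sqrt(mu/r) = 7219.7317 m/s (worst-case radial velocity)
f = 8.42 GHz = 8.42e+09 Hz
fd = 2*f*v/c = 2*8.42e+09*7219.7317/3.0e+08
fd = 405267.6051 Hz

405267.6051 Hz


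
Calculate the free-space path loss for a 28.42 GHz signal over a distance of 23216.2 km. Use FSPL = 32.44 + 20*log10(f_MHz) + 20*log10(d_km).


f = 28.42 GHz = 28420.0000 MHz
d = 23216.2 km
FSPL = 32.44 + 20*log10(28420.0000) + 20*log10(23216.2)
FSPL = 32.44 + 89.0725 + 87.3158
FSPL = 208.8283 dB

208.8283 dB


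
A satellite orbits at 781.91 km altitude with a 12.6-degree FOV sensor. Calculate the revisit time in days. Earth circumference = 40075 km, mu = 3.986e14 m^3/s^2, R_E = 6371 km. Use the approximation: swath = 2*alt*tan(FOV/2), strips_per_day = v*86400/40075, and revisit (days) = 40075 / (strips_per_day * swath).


swath = 2*781.91*tan(0.1099557) = 172.6473 km
v = sqrt(mu/r) = 7464.9563 m/s = 7.4650 km/s
strips/day = v*86400/40075 = 7.4650*86400/40075 = 16.0941
coverage/day = strips * swath = 16.0941 * 172.6473 = 2778.6085 km
revisit = 40075 / 2778.6085 = 14.4227 days

14.4227 days


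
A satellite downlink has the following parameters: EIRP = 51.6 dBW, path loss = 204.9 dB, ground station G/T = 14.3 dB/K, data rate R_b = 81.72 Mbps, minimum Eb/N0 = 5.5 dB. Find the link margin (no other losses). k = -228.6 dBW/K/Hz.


C/N0 = EIRP - FSPL + G/T - k = 51.6 - 204.9 + 14.3 - (-228.6)
C/N0 = 89.6000 dB-Hz
R_b = 81.72 Mbps = 8.172e+07 bps -> 10*log10(R_b) = 79.1233 dB-Hz
Eb/N0 = C/N0 - 10*log10(R_b) = 89.6000 - 79.1233 = 10.4767 dB
Margin = Eb/N0 - Eb/N0_req = 10.4767 - 5.5 = 4.9767 dB (link closes)

4.9767 dB


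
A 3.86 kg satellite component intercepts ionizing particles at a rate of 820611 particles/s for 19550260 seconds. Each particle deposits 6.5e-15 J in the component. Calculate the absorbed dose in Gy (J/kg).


Total energy deposited = rate * time * E_per
  = 820611 * 19550260 * 6.5e-15 = 0.1042805 J
Dose = E_total / mass = 0.1042805 / 3.86
Dose = 0.02701568 Gy

0.0270 Gy


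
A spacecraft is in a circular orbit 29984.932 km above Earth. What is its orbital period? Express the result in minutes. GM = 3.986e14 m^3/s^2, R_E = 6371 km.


r = 36355.9320 km = 3.6355932e+07 m
T = 2*pi*sqrt(r^3/mu) = 2*pi*sqrt(4.8053591e+22 / 3.986e14)
T = 68988.0937 s = 1149.8016 min

1149.8016 minutes


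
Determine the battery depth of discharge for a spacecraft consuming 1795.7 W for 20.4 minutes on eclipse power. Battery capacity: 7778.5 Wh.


E_used = P * t / 60 = 1795.7 * 20.4 / 60 = 610.5380 Wh
DOD = E_used / E_total * 100 = 610.5380 / 7778.5 * 100
DOD = 7.8490 %

7.8490 %


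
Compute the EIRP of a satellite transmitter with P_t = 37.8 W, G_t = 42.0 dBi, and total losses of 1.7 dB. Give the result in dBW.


Pt = 37.8 W = 15.7749 dBW
EIRP = Pt_dBW + Gt - losses = 15.7749 + 42.0 - 1.7 = 56.0749 dBW

56.0749 dBW


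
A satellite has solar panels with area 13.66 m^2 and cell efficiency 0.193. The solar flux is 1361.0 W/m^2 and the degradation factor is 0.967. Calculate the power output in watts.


P = area * eta * S * degradation
P = 13.66 * 0.193 * 1361.0 * 0.967
P = 3469.7054 W

3469.7054 W


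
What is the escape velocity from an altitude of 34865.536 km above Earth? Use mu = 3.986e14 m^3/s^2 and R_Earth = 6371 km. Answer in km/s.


r = 6371.0 + 34865.536 = 41236.5360 km = 4.1236536e+07 m
v_esc = sqrt(2*mu/r) = sqrt(2*3.986e14 / 4.1236536e+07)
v_esc = 4396.8592 m/s = 4.3969 km/s

4.3969 km/s


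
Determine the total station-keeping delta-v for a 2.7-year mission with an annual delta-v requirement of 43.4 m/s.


dV = rate * years = 43.4 * 2.7
dV = 117.1800 m/s

117.1800 m/s


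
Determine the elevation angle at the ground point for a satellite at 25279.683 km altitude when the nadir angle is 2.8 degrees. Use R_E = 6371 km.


r = R_E + alt = 31650.6830 km
Law of sines in the satellite / Earth-center / ground-point triangle:
  sin(nadir)/R_E = sin(90 + el)/r  =>  cos(el) = (r/R_E)*sin(nadir)
cos(el) = (31650.6830 / 6371.0000) * sin(2.8 deg) = 0.2426822
el = arccos(0.2426822) = 75.9551 deg
(Earth-central angle = 90 - nadir - el = 11.2449 deg)

75.9551 degrees


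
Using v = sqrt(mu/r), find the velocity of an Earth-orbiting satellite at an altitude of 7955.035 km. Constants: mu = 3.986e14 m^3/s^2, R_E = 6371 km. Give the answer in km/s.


r = R_E + alt = 6371.0 + 7955.035 = 14326.0350 km = 1.4326035e+07 m
v = sqrt(mu/r) = sqrt(3.986e14 / 1.4326035e+07) = 5274.7957 m/s = 5.2748 km/s

5.2748 km/s


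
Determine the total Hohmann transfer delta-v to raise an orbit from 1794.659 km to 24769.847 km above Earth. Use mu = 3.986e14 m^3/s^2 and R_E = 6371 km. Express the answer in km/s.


r1 = 8165.6590 km = 8.165659e+06 m
r2 = 31140.8470 km = 3.1140847e+07 m
dv1 = sqrt(mu/r1)*(sqrt(2*r2/(r1+r2)) - 1) = 1807.9847 m/s
dv2 = sqrt(mu/r2)*(1 - sqrt(2*r1/(r1+r2))) = 1271.5764 m/s
total dv = |dv1| + |dv2| = 1807.9847 + 1271.5764 = 3079.5611 m/s = 3.0796 km/s

3.0796 km/s


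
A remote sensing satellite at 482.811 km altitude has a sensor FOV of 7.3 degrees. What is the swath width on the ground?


FOV = 7.3 deg = 0.127409 rad
swath = 2 * alt * tan(FOV/2) = 2 * 482.811 * tan(0.06370452)
swath = 2 * 482.811 * 0.06379083
swath = 61.5978 km

61.5978 km


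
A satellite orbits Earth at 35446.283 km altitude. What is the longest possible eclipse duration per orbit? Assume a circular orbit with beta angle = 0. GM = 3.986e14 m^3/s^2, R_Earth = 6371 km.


r = 41817.2830 km
T = 1418.3836 min
Eclipse fraction = arcsin(R_E/r)/pi = arcsin(6371.0000/41817.2830)/pi
= arcsin(0.1523533)/pi = 0.04868515
Eclipse duration = 0.04868515 * 1418.3836 = 69.0542 min

69.0542 minutes


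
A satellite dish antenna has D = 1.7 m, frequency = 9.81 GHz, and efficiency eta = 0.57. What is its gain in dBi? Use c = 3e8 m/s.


lambda = c/f = 3e8 / 9.81e+09 = 0.03058104 m
G = eta*(pi*D/lambda)^2 = 0.57*(pi*1.7/0.03058104)^2
G = 17384.7300 (linear)
G = 10*log10(17384.7300) = 42.4017 dBi

42.4017 dBi


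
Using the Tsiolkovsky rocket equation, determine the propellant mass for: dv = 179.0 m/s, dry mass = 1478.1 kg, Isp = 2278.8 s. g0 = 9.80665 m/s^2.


ve = Isp * g0 = 2278.8 * 9.80665 = 22347.394020 m/s
mass ratio = exp(dv/ve) = exp(179.0/22347.394020) = 1.00804205
m_prop = m_dry * (mr - 1) = 1478.1 * (1.00804205 - 1)
m_prop = 11.8870 kg

11.8870 kg


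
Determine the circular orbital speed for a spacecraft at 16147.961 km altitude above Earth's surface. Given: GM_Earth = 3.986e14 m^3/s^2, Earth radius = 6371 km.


r = R_E + alt = 6371.0 + 16147.961 = 22518.9610 km = 2.2518961e+07 m
v = sqrt(mu/r) = sqrt(3.986e14 / 2.2518961e+07) = 4207.2127 m/s = 4.2072 km/s

4.2072 km/s


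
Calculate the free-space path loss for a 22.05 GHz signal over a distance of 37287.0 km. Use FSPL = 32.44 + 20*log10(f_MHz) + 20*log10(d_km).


f = 22.05 GHz = 22050.0000 MHz
d = 37287.0 km
FSPL = 32.44 + 20*log10(22050.0000) + 20*log10(37287.0)
FSPL = 32.44 + 86.8682 + 91.4311
FSPL = 210.7393 dB

210.7393 dB


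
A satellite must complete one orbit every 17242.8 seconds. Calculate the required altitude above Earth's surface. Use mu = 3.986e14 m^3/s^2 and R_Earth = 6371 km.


T = 17242.8 s
r = (mu*T^2/(4*pi^2))^(1/3) = (3.986e14 * 17242.8^2 / (4*pi^2))^(1/3)
r = 1.4425506e+07 m = 14425.5057 km
alt = r - R_E = 14425.5057 - 6371 = 8054.5057 km

8054.5057 km


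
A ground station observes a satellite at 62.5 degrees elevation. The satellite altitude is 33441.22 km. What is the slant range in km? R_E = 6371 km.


h = 33441.22 km, el = 62.5 deg
d = -R_E*sin(el) + sqrt((R_E*sin(el))^2 + 2*R_E*h + h^2)
d = -6371.0000*sin(1.0908) + sqrt((6371.0000*0.8870108)^2 + 2*6371.0000*33441.22 + 33441.22^2)
d = 34052.2376 km

34052.2376 km


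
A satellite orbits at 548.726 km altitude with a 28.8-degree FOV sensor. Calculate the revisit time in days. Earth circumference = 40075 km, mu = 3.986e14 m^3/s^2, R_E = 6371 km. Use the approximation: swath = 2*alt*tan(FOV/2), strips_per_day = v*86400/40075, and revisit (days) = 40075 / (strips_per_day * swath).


swath = 2*548.726*tan(0.2513274) = 281.7778 km
v = sqrt(mu/r) = 7589.6928 m/s = 7.5897 km/s
strips/day = v*86400/40075 = 7.5897*86400/40075 = 16.3631
coverage/day = strips * swath = 16.3631 * 281.7778 = 4610.7455 km
revisit = 40075 / 4610.7455 = 8.6917 days

8.6917 days


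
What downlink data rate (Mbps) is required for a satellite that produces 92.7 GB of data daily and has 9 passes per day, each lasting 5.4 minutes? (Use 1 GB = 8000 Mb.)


total contact time = 9 * 5.4 * 60 = 2916.0000 s
data = 92.7 GB = 741600.0000 Mb
rate = 741600.0000 / 2916.0000 = 254.3210 Mbps

254.3210 Mbps


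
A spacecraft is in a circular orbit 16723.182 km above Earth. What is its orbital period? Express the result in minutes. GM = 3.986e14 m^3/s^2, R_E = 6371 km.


r = 23094.1820 km = 2.3094182e+07 m
T = 2*pi*sqrt(r^3/mu) = 2*pi*sqrt(1.231708e+22 / 3.986e14)
T = 34927.3067 s = 582.1218 min

582.1218 minutes


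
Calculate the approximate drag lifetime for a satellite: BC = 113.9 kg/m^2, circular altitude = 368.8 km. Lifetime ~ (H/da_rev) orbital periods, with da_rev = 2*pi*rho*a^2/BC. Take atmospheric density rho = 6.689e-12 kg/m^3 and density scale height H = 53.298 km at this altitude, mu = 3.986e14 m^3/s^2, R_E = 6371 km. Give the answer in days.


a = R_E + alt = 6739.8000 km = 6.7398e+06 m
da_rev = 2*pi*rho*a^2/BC = 2*pi*6.689e-12*(6.7398e+06)^2/113.9 = 16.761441 m per revolution
N = H/da_rev = 53298.0000 m / 16.761441 m = 3179.7982 revolutions
P = 2*pi*sqrt(a^3/mu) = 5506.5772 s
lifetime = N*P = 3179.7982 * 5506.5772 = 1.7509804e+07 s = 202.6598 days

202.6598 days


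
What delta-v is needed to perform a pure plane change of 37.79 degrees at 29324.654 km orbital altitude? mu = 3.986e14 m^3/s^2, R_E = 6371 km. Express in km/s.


r = 35695.6540 km = 3.5695654e+07 m
V = sqrt(mu/r) = 3341.6501 m/s
di = 37.79 deg = 0.6595599 rad
dV = 2*V*sin(di/2) = 2*3341.6501*sin(0.32978)
dV = 2164.2856 m/s = 2.1643 km/s

2.1643 km/s


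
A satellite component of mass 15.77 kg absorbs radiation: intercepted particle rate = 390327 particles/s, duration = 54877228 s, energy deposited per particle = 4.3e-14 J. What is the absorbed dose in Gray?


Total energy deposited = rate * time * E_per
  = 390327 * 54877228 * 4.3e-14 = 0.9210627 J
Dose = E_total / mass = 0.9210627 / 15.77
Dose = 0.05840601 Gy

0.0584 Gy


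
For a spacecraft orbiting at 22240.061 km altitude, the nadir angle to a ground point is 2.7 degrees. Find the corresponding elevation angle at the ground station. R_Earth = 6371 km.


r = R_E + alt = 28611.0610 km
Law of sines in the satellite / Earth-center / ground-point triangle:
  sin(nadir)/R_E = sin(90 + el)/r  =>  cos(el) = (r/R_E)*sin(nadir)
cos(el) = (28611.0610 / 6371.0000) * sin(2.7 deg) = 0.2115469
el = arccos(0.2115469) = 77.7870 deg
(Earth-central angle = 90 - nadir - el = 9.5130 deg)

77.7870 degrees


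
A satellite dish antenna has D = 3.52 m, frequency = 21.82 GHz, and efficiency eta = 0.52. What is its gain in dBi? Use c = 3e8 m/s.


lambda = c/f = 3e8 / 2.182e+10 = 0.01374885 m
G = eta*(pi*D/lambda)^2 = 0.52*(pi*3.52/0.01374885)^2
G = 336399.5445 (linear)
G = 10*log10(336399.5445) = 55.2686 dBi

55.2686 dBi


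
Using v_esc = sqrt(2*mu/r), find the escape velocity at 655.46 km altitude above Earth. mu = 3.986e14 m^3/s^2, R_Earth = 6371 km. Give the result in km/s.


r = 6371.0 + 655.46 = 7026.4600 km = 7.02646e+06 m
v_esc = sqrt(2*mu/r) = sqrt(2*3.986e14 / 7.02646e+06)
v_esc = 10651.6124 m/s = 10.6516 km/s

10.6516 km/s


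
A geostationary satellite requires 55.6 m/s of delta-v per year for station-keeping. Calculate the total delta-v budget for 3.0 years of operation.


dV = rate * years = 55.6 * 3.0
dV = 166.8000 m/s

166.8000 m/s


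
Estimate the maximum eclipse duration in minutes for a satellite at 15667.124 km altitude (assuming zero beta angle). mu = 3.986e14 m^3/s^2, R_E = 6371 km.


r = 22038.1240 km
T = 542.6526 min
Eclipse fraction = arcsin(R_E/r)/pi = arcsin(6371.0000/22038.1240)/pi
= arcsin(0.2890899)/pi = 0.09335267
Eclipse duration = 0.09335267 * 542.6526 = 50.6581 min

50.6581 minutes


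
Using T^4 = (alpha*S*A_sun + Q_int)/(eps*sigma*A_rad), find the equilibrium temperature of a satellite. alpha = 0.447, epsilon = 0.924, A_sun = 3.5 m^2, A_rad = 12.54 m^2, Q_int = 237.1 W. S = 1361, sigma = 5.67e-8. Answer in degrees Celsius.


Numerator = alpha*S*A_sun + Q_int = 0.447*1361*3.5 + 237.1 = 2366.3845 W
Denominator = eps*sigma*A_rad = 0.924*5.67e-8*12.54 = 6.5698063e-07 W/K^4
T^4 = 3.6019091e+09 K^4
T = 244.9814 K = -28.1686 C

-28.1686 degrees Celsius


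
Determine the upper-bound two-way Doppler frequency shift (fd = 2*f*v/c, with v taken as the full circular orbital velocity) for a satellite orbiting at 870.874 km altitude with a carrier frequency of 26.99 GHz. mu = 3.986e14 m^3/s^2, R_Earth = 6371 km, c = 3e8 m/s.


r = 7.241874e+06 m
v = sqrt(mu/r) = 7418.9623 m/s (worst-case radial velocity)
f = 26.99 GHz = 2.699e+10 Hz
fd = 2*f*v/c = 2*2.699e+10*7418.9623/3.0e+08
fd = 1.3349186e+06 Hz

1.3349e+06 Hz


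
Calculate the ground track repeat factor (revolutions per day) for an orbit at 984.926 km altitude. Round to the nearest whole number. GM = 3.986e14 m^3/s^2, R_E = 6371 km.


r = 7.355926e+06 m
T = 2*pi*sqrt(r^3/mu) = 6278.6641 s = 104.6444 min
revs/day = 1440 / 104.6444 = 13.7609
Rounded: 14 revolutions per day

14 revolutions per day


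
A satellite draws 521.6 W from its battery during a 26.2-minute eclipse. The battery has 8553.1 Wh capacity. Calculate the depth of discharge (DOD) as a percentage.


E_used = P * t / 60 = 521.6 * 26.2 / 60 = 227.7653 Wh
DOD = E_used / E_total * 100 = 227.7653 / 8553.1 * 100
DOD = 2.6630 %

2.6630 %


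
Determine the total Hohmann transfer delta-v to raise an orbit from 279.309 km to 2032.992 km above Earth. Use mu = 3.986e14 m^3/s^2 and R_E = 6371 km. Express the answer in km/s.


r1 = 6650.3090 km = 6.650309e+06 m
r2 = 8403.9920 km = 8.403992e+06 m
dv1 = sqrt(mu/r1)*(sqrt(2*r2/(r1+r2)) - 1) = 438.5102 m/s
dv2 = sqrt(mu/r2)*(1 - sqrt(2*r1/(r1+r2))) = 413.5475 m/s
total dv = |dv1| + |dv2| = 438.5102 + 413.5475 = 852.0577 m/s = 0.8520577 km/s

0.8521 km/s


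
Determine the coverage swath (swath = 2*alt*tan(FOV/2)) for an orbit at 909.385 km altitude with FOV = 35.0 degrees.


FOV = 35.0 deg = 0.6108652 rad
swath = 2 * alt * tan(FOV/2) = 2 * 909.385 * tan(0.3054326)
swath = 2 * 909.385 * 0.3152988
swath = 573.4560 km

573.4560 km


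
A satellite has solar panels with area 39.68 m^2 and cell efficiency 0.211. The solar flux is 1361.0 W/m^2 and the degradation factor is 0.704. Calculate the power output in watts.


P = area * eta * S * degradation
P = 39.68 * 0.211 * 1361.0 * 0.704
P = 8022.0415 W

8022.0415 W


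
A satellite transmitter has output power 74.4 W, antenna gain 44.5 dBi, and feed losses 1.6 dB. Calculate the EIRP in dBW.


Pt = 74.4 W = 18.7157 dBW
EIRP = Pt_dBW + Gt - losses = 18.7157 + 44.5 - 1.6 = 61.6157 dBW

61.6157 dBW


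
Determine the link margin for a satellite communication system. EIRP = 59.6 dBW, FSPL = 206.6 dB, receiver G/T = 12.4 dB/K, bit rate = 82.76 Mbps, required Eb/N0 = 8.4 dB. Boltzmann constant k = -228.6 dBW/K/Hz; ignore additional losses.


C/N0 = EIRP - FSPL + G/T - k = 59.6 - 206.6 + 12.4 - (-228.6)
C/N0 = 94.0000 dB-Hz
R_b = 82.76 Mbps = 8.276e+07 bps -> 10*log10(R_b) = 79.1782 dB-Hz
Eb/N0 = C/N0 - 10*log10(R_b) = 94.0000 - 79.1782 = 14.8218 dB
Margin = Eb/N0 - Eb/N0_req = 14.8218 - 8.4 = 6.4218 dB (link closes)

6.4218 dB


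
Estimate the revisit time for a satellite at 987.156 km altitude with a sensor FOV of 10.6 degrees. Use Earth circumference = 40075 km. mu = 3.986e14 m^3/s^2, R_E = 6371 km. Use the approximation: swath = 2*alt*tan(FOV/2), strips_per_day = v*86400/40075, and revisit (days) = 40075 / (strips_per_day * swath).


swath = 2*987.156*tan(0.09250245) = 183.1514 km
v = sqrt(mu/r) = 7360.1074 m/s = 7.3601 km/s
strips/day = v*86400/40075 = 7.3601*86400/40075 = 15.8681
coverage/day = strips * swath = 15.8681 * 183.1514 = 2906.2607 km
revisit = 40075 / 2906.2607 = 13.7892 days

13.7892 days


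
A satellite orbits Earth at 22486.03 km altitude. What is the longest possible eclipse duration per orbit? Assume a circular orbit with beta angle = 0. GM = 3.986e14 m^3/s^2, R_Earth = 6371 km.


r = 28857.0300 km
T = 813.0877 min
Eclipse fraction = arcsin(R_E/r)/pi = arcsin(6371.0000/28857.0300)/pi
= arcsin(0.2207781)/pi = 0.07085966
Eclipse duration = 0.07085966 * 813.0877 = 57.6151 min

57.6151 minutes


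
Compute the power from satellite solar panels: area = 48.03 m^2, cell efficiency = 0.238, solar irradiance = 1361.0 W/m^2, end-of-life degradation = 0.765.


P = area * eta * S * degradation
P = 48.03 * 0.238 * 1361.0 * 0.765
P = 11901.7029 W

11901.7029 W


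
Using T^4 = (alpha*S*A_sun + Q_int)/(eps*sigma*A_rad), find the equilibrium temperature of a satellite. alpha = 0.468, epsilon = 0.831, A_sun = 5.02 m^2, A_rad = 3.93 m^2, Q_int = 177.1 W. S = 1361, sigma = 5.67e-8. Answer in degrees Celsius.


Numerator = alpha*S*A_sun + Q_int = 0.468*1361*5.02 + 177.1 = 3374.5790 W
Denominator = eps*sigma*A_rad = 0.831*5.67e-8*3.93 = 1.8517256e-07 W/K^4
T^4 = 1.8223969e+10 K^4
T = 367.4183 K = 94.2683 C

94.2683 degrees Celsius


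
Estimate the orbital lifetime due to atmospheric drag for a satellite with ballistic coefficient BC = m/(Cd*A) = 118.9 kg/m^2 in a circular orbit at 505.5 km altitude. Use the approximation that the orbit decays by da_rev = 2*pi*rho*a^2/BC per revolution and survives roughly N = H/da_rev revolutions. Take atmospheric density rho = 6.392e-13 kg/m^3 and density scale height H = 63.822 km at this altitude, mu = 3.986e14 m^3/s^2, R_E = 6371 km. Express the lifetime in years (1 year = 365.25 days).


a = R_E + alt = 6876.5000 km = 6.8765e+06 m
da_rev = 2*pi*rho*a^2/BC = 2*pi*6.392e-13*(6.8765e+06)^2/118.9 = 1.597238 m per revolution
N = H/da_rev = 63822.0000 m / 1.597238 m = 39957.7233 revolutions
P = 2*pi*sqrt(a^3/mu) = 5674.9546 s
lifetime = N*P = 39957.7233 * 5674.9546 = 2.2675827e+08 s = 2624.5170 days
years = 2624.5170 / 365.25 = 7.1855 years

7.1855 years


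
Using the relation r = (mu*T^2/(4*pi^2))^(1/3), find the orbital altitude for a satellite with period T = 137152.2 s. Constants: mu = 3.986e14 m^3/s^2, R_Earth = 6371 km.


T = 137152.2 s
r = (mu*T^2/(4*pi^2))^(1/3) = (3.986e14 * 137152.2^2 / (4*pi^2))^(1/3)
r = 5.7481449e+07 m = 57481.4487 km
alt = r - R_E = 57481.4487 - 6371 = 51110.4487 km

51110.4487 km


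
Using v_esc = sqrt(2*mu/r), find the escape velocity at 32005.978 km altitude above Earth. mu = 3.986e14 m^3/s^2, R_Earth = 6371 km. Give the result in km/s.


r = 6371.0 + 32005.978 = 38376.9780 km = 3.8376978e+07 m
v_esc = sqrt(2*mu/r) = sqrt(2*3.986e14 / 3.8376978e+07)
v_esc = 4557.7265 m/s = 4.5577 km/s

4.5577 km/s


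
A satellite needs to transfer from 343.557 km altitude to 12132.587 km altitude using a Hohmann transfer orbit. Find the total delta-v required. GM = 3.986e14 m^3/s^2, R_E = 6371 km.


r1 = 6714.5570 km = 6.714557e+06 m
r2 = 18503.5870 km = 1.8503587e+07 m
dv1 = sqrt(mu/r1)*(sqrt(2*r2/(r1+r2)) - 1) = 1628.7643 m/s
dv2 = sqrt(mu/r2)*(1 - sqrt(2*r1/(r1+r2))) = 1254.3688 m/s
total dv = |dv1| + |dv2| = 1628.7643 + 1254.3688 = 2883.1331 m/s = 2.8831 km/s

2.8831 km/s


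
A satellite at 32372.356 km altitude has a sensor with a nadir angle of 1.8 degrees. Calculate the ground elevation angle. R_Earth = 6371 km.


r = R_E + alt = 38743.3560 km
Law of sines in the satellite / Earth-center / ground-point triangle:
  sin(nadir)/R_E = sin(90 + el)/r  =>  cos(el) = (r/R_E)*sin(nadir)
cos(el) = (38743.3560 / 6371.0000) * sin(1.8 deg) = 0.1910153
el = arccos(0.1910153) = 78.9880 deg
(Earth-central angle = 90 - nadir - el = 9.2120 deg)

78.9880 degrees


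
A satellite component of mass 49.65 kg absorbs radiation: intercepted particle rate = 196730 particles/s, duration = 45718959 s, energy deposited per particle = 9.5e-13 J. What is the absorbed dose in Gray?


Total energy deposited = rate * time * E_per
  = 196730 * 45718959 * 9.5e-13 = 8.5446 J
Dose = E_total / mass = 8.5446 / 49.65
Dose = 0.1720962 Gy

0.1721 Gy


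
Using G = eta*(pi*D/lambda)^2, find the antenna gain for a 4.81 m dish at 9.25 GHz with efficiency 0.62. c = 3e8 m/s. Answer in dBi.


lambda = c/f = 3e8 / 9.25e+09 = 0.03243243 m
G = eta*(pi*D/lambda)^2 = 0.62*(pi*4.81/0.03243243)^2
G = 134593.0218 (linear)
G = 10*log10(134593.0218) = 51.2902 dBi

51.2902 dBi


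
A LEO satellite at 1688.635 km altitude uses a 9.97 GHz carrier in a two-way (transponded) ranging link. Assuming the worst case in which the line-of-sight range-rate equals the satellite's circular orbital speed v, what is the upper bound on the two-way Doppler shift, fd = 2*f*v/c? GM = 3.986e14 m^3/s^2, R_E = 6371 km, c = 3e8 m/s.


r = 8.059635e+06 m
v = sqrt(mu/r) = 7032.5197 m/s (worst-case radial velocity)
f = 9.97 GHz = 9.97e+09 Hz
fd = 2*f*v/c = 2*9.97e+09*7032.5197/3.0e+08
fd = 467428.1456 Hz

467428.1456 Hz


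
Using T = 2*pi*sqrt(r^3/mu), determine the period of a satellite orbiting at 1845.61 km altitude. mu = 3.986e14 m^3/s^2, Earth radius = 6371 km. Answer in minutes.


r = 8216.6100 km = 8.21661e+06 m
T = 2*pi*sqrt(r^3/mu) = 2*pi*sqrt(5.5472536e+20 / 3.986e14)
T = 7412.2530 s = 123.5375 min

123.5375 minutes


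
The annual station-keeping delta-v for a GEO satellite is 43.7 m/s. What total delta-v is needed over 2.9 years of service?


dV = rate * years = 43.7 * 2.9
dV = 126.7300 m/s

126.7300 m/s


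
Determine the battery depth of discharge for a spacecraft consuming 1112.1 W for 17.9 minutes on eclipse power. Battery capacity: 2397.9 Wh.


E_used = P * t / 60 = 1112.1 * 17.9 / 60 = 331.7765 Wh
DOD = E_used / E_total * 100 = 331.7765 / 2397.9 * 100
DOD = 13.8361 %

13.8361 %


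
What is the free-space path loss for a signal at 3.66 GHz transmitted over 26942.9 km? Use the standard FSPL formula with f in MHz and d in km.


f = 3.66 GHz = 3660.0000 MHz
d = 26942.9 km
FSPL = 32.44 + 20*log10(3660.0000) + 20*log10(26942.9)
FSPL = 32.44 + 71.2696 + 88.6089
FSPL = 192.3185 dB

192.3185 dB


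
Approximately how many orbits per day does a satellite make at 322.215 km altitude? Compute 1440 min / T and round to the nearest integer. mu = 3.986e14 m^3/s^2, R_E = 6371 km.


r = 6.693215e+06 m
T = 2*pi*sqrt(r^3/mu) = 5449.5844 s = 90.8264 min
revs/day = 1440 / 90.8264 = 15.8544
Rounded: 16 revolutions per day

16 revolutions per day


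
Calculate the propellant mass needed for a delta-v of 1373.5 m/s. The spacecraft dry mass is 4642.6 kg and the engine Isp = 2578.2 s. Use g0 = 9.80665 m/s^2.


ve = Isp * g0 = 2578.2 * 9.80665 = 25283.505030 m/s
mass ratio = exp(dv/ve) = exp(1373.5/25283.505030) = 1.05582659
m_prop = m_dry * (mr - 1) = 4642.6 * (1.05582659 - 1)
m_prop = 259.1805 kg

259.1805 kg


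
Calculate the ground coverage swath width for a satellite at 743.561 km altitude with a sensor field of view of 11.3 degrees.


FOV = 11.3 deg = 0.1972222 rad
swath = 2 * alt * tan(FOV/2) = 2 * 743.561 * tan(0.0986111)
swath = 2 * 743.561 * 0.09893199
swath = 147.1239 km

147.1239 km


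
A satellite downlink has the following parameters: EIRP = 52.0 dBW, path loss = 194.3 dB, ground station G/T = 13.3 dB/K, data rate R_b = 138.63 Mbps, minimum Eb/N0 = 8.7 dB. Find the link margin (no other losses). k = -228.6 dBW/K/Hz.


C/N0 = EIRP - FSPL + G/T - k = 52.0 - 194.3 + 13.3 - (-228.6)
C/N0 = 99.6000 dB-Hz
R_b = 138.63 Mbps = 1.3863e+08 bps -> 10*log10(R_b) = 81.4186 dB-Hz
Eb/N0 = C/N0 - 10*log10(R_b) = 99.6000 - 81.4186 = 18.1814 dB
Margin = Eb/N0 - Eb/N0_req = 18.1814 - 8.7 = 9.4814 dB (link closes)

9.4814 dB


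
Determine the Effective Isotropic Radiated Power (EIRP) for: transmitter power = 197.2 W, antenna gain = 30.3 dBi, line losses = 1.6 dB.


Pt = 197.2 W = 22.9491 dBW
EIRP = Pt_dBW + Gt - losses = 22.9491 + 30.3 - 1.6 = 51.6491 dBW

51.6491 dBW


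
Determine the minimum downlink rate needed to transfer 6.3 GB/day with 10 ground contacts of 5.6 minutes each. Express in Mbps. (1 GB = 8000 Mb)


total contact time = 10 * 5.6 * 60 = 3360.0000 s
data = 6.3 GB = 50400.0000 Mb
rate = 50400.0000 / 3360.0000 = 15.0000 Mbps

15.0000 Mbps


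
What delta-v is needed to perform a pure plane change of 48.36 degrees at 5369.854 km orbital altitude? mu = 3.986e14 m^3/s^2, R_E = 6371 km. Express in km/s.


r = 11740.8540 km = 1.1740854e+07 m
V = sqrt(mu/r) = 5826.6483 m/s
di = 48.36 deg = 0.8440412 rad
dV = 2*V*sin(di/2) = 2*5826.6483*sin(0.4220206)
dV = 4773.2441 m/s = 4.7732 km/s

4.7732 km/s


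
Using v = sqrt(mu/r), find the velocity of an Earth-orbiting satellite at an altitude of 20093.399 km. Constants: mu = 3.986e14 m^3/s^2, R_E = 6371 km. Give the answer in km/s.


r = R_E + alt = 6371.0 + 20093.399 = 26464.3990 km = 2.6464399e+07 m
v = sqrt(mu/r) = sqrt(3.986e14 / 2.6464399e+07) = 3880.9463 m/s = 3.8809 km/s

3.8809 km/s


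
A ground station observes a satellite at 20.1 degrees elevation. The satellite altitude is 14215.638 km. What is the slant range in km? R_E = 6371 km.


h = 14215.638 km, el = 20.1 deg
d = -R_E*sin(el) + sqrt((R_E*sin(el))^2 + 2*R_E*h + h^2)
d = -6371.0000*sin(0.3508112) + sqrt((6371.0000*0.3436597)^2 + 2*6371.0000*14215.638 + 14215.638^2)
d = 17508.6085 km

17508.6085 km


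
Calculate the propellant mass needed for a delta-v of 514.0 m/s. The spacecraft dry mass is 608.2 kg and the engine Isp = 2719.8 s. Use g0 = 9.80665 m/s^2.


ve = Isp * g0 = 2719.8 * 9.80665 = 26672.126670 m/s
mass ratio = exp(dv/ve) = exp(514.0/26672.126670) = 1.01945794
m_prop = m_dry * (mr - 1) = 608.2 * (1.01945794 - 1)
m_prop = 11.8343 kg

11.8343 kg


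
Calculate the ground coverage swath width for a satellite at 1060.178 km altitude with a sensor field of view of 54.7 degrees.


FOV = 54.7 deg = 0.9546951 rad
swath = 2 * alt * tan(FOV/2) = 2 * 1060.178 * tan(0.4773476)
swath = 2 * 1060.178 * 0.5172441
swath = 1096.7417 km

1096.7417 km


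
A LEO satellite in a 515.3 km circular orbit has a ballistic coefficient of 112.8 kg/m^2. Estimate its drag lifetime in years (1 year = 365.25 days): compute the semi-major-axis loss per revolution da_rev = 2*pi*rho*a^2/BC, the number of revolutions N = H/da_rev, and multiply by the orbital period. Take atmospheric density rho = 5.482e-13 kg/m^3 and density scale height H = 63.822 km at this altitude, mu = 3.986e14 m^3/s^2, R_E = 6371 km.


a = R_E + alt = 6886.3000 km = 6.8863e+06 m
da_rev = 2*pi*rho*a^2/BC = 2*pi*5.482e-13*(6.8863e+06)^2/112.8 = 1.448044 m per revolution
N = H/da_rev = 63822.0000 m / 1.448044 m = 44074.6358 revolutions
P = 2*pi*sqrt(a^3/mu) = 5687.0904 s
lifetime = N*P = 44074.6358 * 5687.0904 = 2.5065644e+08 s = 2901.1162 days
years = 2901.1162 / 365.25 = 7.9428 years

7.9428 years


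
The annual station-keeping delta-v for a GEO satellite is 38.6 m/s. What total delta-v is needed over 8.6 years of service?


dV = rate * years = 38.6 * 8.6
dV = 331.9600 m/s

331.9600 m/s


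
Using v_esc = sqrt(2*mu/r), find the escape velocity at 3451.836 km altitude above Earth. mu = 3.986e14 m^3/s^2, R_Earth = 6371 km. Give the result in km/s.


r = 6371.0 + 3451.836 = 9822.8360 km = 9.822836e+06 m
v_esc = sqrt(2*mu/r) = sqrt(2*3.986e14 / 9.822836e+06)
v_esc = 9008.7638 m/s = 9.0088 km/s

9.0088 km/s


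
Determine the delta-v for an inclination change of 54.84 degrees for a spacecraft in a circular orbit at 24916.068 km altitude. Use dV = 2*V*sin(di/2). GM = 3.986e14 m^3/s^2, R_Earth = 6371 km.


r = 31287.0680 km = 3.1287068e+07 m
V = sqrt(mu/r) = 3569.3260 m/s
di = 54.84 deg = 0.9571386 rad
dV = 2*V*sin(di/2) = 2*3569.3260*sin(0.4785693)
dV = 3287.4182 m/s = 3.2874 km/s

3.2874 km/s


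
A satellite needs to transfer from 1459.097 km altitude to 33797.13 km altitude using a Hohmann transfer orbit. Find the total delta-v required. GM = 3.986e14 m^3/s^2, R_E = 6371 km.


r1 = 7830.0970 km = 7.830097e+06 m
r2 = 40168.1300 km = 4.016813e+07 m
dv1 = sqrt(mu/r1)*(sqrt(2*r2/(r1+r2)) - 1) = 2095.7112 m/s
dv2 = sqrt(mu/r2)*(1 - sqrt(2*r1/(r1+r2))) = 1350.7830 m/s
total dv = |dv1| + |dv2| = 2095.7112 + 1350.7830 = 3446.4942 m/s = 3.4465 km/s

3.4465 km/s


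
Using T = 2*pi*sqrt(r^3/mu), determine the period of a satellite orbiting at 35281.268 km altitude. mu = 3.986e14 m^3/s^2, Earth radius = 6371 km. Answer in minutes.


r = 41652.2680 km = 4.1652268e+07 m
T = 2*pi*sqrt(r^3/mu) = 2*pi*sqrt(7.2262996e+22 / 3.986e14)
T = 84599.7739 s = 1409.9962 min

1409.9962 minutes


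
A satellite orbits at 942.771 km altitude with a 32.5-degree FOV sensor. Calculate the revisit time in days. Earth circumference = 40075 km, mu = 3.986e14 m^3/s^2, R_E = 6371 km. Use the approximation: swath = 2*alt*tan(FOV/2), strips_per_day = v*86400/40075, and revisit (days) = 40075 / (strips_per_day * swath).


swath = 2*942.771*tan(0.283616) = 549.5854 km
v = sqrt(mu/r) = 7382.4067 m/s = 7.3824 km/s
strips/day = v*86400/40075 = 7.3824*86400/40075 = 15.9162
coverage/day = strips * swath = 15.9162 * 549.5854 = 8747.2864 km
revisit = 40075 / 8747.2864 = 4.5814 days

4.5814 days


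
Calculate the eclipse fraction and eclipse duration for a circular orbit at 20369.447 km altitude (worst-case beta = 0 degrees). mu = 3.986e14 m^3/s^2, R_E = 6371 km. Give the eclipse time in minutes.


r = 26740.4470 km
T = 725.2921 min
Eclipse fraction = arcsin(R_E/r)/pi = arcsin(6371.0000/26740.4470)/pi
= arcsin(0.2382533)/pi = 0.07657485
Eclipse duration = 0.07657485 * 725.2921 = 55.5391 min

55.5391 minutes


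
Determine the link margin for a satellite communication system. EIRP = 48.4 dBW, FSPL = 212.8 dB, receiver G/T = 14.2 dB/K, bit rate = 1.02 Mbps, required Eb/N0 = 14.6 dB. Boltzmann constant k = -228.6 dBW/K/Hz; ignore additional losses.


C/N0 = EIRP - FSPL + G/T - k = 48.4 - 212.8 + 14.2 - (-228.6)
C/N0 = 78.4000 dB-Hz
R_b = 1.02 Mbps = 1.02e+06 bps -> 10*log10(R_b) = 60.0860 dB-Hz
Eb/N0 = C/N0 - 10*log10(R_b) = 78.4000 - 60.0860 = 18.3140 dB
Margin = Eb/N0 - Eb/N0_req = 18.3140 - 14.6 = 3.7140 dB (link closes)

3.7140 dB


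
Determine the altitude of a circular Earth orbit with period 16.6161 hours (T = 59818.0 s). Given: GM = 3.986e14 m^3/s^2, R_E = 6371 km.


T = 59818.0 s
r = (mu*T^2/(4*pi^2))^(1/3) = (3.986e14 * 59818.0^2 / (4*pi^2))^(1/3)
r = 3.3058295e+07 m = 33058.2945 km
alt = r - R_E = 33058.2945 - 6371 = 26687.2945 km

26687.2945 km


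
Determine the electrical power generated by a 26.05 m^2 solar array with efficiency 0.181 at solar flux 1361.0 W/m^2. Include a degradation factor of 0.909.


P = area * eta * S * degradation
P = 26.05 * 0.181 * 1361.0 * 0.909
P = 5833.2194 W

5833.2194 W


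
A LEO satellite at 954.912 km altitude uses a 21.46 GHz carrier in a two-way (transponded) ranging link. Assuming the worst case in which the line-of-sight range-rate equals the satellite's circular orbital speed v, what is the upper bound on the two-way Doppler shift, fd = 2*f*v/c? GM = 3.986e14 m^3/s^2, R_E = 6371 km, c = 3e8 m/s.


r = 7.325912e+06 m
v = sqrt(mu/r) = 7376.2869 m/s (worst-case radial velocity)
f = 21.46 GHz = 2.146e+10 Hz
fd = 2*f*v/c = 2*2.146e+10*7376.2869/3.0e+08
fd = 1.0553008e+06 Hz

1.0553e+06 Hz


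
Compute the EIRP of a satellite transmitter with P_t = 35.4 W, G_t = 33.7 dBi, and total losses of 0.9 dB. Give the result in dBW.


Pt = 35.4 W = 15.4900 dBW
EIRP = Pt_dBW + Gt - losses = 15.4900 + 33.7 - 0.9 = 48.2900 dBW

48.2900 dBW


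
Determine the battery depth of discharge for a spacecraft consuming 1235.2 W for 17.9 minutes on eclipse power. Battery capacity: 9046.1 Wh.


E_used = P * t / 60 = 1235.2 * 17.9 / 60 = 368.5013 Wh
DOD = E_used / E_total * 100 = 368.5013 / 9046.1 * 100
DOD = 4.0736 %

4.0736 %


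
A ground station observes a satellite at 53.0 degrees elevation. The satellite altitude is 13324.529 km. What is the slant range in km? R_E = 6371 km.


h = 13324.529 km, el = 53.0 deg
d = -R_E*sin(el) + sqrt((R_E*sin(el))^2 + 2*R_E*h + h^2)
d = -6371.0000*sin(0.9250245) + sqrt((6371.0000*0.7986355)^2 + 2*6371.0000*13324.529 + 13324.529^2)
d = 14230.6160 km

14230.6160 km


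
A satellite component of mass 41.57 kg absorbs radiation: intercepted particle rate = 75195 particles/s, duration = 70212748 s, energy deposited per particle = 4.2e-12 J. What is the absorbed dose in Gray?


Total energy deposited = rate * time * E_per
  = 75195 * 70212748 * 4.2e-12 = 22.1745 J
Dose = E_total / mass = 22.1745 / 41.57
Dose = 0.533426 Gy

0.5334 Gy


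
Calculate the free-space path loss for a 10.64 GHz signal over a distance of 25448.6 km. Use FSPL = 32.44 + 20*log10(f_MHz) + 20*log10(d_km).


f = 10.64 GHz = 10640.0000 MHz
d = 25448.6 km
FSPL = 32.44 + 20*log10(10640.0000) + 20*log10(25448.6)
FSPL = 32.44 + 80.5388 + 88.1133
FSPL = 201.0921 dB

201.0921 dB


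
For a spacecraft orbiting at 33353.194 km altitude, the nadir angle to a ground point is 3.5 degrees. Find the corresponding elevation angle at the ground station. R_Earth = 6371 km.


r = R_E + alt = 39724.1940 km
Law of sines in the satellite / Earth-center / ground-point triangle:
  sin(nadir)/R_E = sin(90 + el)/r  =>  cos(el) = (r/R_E)*sin(nadir)
cos(el) = (39724.1940 / 6371.0000) * sin(3.5 deg) = 0.3806473
el = arccos(0.3806473) = 67.6262 deg
(Earth-central angle = 90 - nadir - el = 18.8738 deg)

67.6262 degrees


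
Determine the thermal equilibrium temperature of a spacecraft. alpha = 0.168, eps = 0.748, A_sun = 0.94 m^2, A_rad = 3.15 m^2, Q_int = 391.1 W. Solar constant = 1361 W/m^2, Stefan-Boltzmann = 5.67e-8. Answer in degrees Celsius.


Numerator = alpha*S*A_sun + Q_int = 0.168*1361*0.94 + 391.1 = 606.0291 W
Denominator = eps*sigma*A_rad = 0.748*5.67e-8*3.15 = 1.3359654e-07 W/K^4
T^4 = 4.5362636e+09 K^4
T = 259.5222 K = -13.6278 C

-13.6278 degrees Celsius


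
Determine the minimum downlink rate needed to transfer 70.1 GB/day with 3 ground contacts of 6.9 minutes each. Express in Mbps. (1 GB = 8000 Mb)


total contact time = 3 * 6.9 * 60 = 1242.0000 s
data = 70.1 GB = 560800.0000 Mb
rate = 560800.0000 / 1242.0000 = 451.5298 Mbps

451.5298 Mbps


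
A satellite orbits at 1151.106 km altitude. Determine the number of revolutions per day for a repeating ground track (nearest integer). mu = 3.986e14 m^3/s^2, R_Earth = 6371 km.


r = 7.522106e+06 m
T = 2*pi*sqrt(r^3/mu) = 6492.6261 s = 108.2104 min
revs/day = 1440 / 108.2104 = 13.3074
Rounded: 13 revolutions per day

13 revolutions per day


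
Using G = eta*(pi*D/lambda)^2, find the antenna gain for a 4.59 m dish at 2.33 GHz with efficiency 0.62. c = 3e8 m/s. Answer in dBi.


lambda = c/f = 3e8 / 2.33e+09 = 0.1287554 m
G = eta*(pi*D/lambda)^2 = 0.62*(pi*4.59/0.1287554)^2
G = 7776.5351 (linear)
G = 10*log10(7776.5351) = 38.9079 dBi

38.9079 dBi


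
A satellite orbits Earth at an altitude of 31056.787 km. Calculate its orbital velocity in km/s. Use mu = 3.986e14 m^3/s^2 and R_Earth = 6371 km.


r = R_E + alt = 6371.0 + 31056.787 = 37427.7870 km = 3.7427787e+07 m
v = sqrt(mu/r) = sqrt(3.986e14 / 3.7427787e+07) = 3263.4095 m/s = 3.2634 km/s

3.2634 km/s


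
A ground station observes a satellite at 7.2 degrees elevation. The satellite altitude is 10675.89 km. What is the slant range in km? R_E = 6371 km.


h = 10675.89 km, el = 7.2 deg
d = -R_E*sin(el) + sqrt((R_E*sin(el))^2 + 2*R_E*h + h^2)
d = -6371.0000*sin(0.1256637) + sqrt((6371.0000*0.1253332)^2 + 2*6371.0000*10675.89 + 10675.89^2)
d = 15033.2554 km

15033.2554 km


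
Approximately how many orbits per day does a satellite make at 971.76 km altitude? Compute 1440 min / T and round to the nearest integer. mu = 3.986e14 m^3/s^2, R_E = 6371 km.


r = 7.34276e+06 m
T = 2*pi*sqrt(r^3/mu) = 6261.8148 s = 104.3636 min
revs/day = 1440 / 104.3636 = 13.7979
Rounded: 14 revolutions per day

14 revolutions per day


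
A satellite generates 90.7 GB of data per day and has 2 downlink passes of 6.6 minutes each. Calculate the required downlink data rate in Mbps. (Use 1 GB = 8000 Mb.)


total contact time = 2 * 6.6 * 60 = 792.0000 s
data = 90.7 GB = 725600.0000 Mb
rate = 725600.0000 / 792.0000 = 916.1616 Mbps

916.1616 Mbps


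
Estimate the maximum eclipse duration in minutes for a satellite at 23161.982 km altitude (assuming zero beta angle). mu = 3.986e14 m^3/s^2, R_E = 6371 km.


r = 29532.9820 km
T = 841.8233 min
Eclipse fraction = arcsin(R_E/r)/pi = arcsin(6371.0000/29532.9820)/pi
= arcsin(0.2157249)/pi = 0.06921144
Eclipse duration = 0.06921144 * 841.8233 = 58.2638 min

58.2638 minutes


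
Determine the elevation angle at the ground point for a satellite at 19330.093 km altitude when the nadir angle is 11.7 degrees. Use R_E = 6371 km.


r = R_E + alt = 25701.0930 km
Law of sines in the satellite / Earth-center / ground-point triangle:
  sin(nadir)/R_E = sin(90 + el)/r  =>  cos(el) = (r/R_E)*sin(nadir)
cos(el) = (25701.0930 / 6371.0000) * sin(11.7 deg) = 0.8180592
el = arccos(0.8180592) = 35.1090 deg
(Earth-central angle = 90 - nadir - el = 43.1910 deg)

35.1090 degrees


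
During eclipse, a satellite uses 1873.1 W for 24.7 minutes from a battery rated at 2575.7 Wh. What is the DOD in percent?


E_used = P * t / 60 = 1873.1 * 24.7 / 60 = 771.0928 Wh
DOD = E_used / E_total * 100 = 771.0928 / 2575.7 * 100
DOD = 29.9372 %

29.9372 %


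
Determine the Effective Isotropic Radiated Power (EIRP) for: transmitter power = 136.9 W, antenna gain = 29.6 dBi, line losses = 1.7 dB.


Pt = 136.9 W = 21.3640 dBW
EIRP = Pt_dBW + Gt - losses = 21.3640 + 29.6 - 1.7 = 49.2640 dBW

49.2640 dBW


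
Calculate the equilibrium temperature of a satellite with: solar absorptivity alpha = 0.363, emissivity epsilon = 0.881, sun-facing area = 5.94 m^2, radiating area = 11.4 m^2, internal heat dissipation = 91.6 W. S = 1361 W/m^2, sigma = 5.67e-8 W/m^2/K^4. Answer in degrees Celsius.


Numerator = alpha*S*A_sun + Q_int = 0.363*1361*5.94 + 91.6 = 3026.2154 W
Denominator = eps*sigma*A_rad = 0.881*5.67e-8*11.4 = 5.6946078e-07 W/K^4
T^4 = 5.3141771e+09 K^4
T = 269.9970 K = -3.1530 C

-3.1530 degrees Celsius


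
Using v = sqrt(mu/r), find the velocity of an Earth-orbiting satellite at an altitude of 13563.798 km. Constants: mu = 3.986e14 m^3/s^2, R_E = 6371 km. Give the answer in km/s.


r = R_E + alt = 6371.0 + 13563.798 = 19934.7980 km = 1.9934798e+07 m
v = sqrt(mu/r) = sqrt(3.986e14 / 1.9934798e+07) = 4471.5977 m/s = 4.4716 km/s

4.4716 km/s


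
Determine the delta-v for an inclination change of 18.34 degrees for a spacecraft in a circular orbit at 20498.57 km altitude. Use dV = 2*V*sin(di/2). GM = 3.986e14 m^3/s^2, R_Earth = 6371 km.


r = 26869.5700 km = 2.686957e+07 m
V = sqrt(mu/r) = 3851.5744 m/s
di = 18.34 deg = 0.3200934 rad
dV = 2*V*sin(di/2) = 2*3851.5744*sin(0.1600467)
dV = 1227.6069 m/s = 1.2276 km/s

1.2276 km/s


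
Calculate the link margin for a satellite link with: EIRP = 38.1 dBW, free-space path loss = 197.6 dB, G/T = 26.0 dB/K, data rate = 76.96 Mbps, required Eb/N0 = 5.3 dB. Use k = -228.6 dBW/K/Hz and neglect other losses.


C/N0 = EIRP - FSPL + G/T - k = 38.1 - 197.6 + 26.0 - (-228.6)
C/N0 = 95.1000 dB-Hz
R_b = 76.96 Mbps = 7.696e+07 bps -> 10*log10(R_b) = 78.8627 dB-Hz
Eb/N0 = C/N0 - 10*log10(R_b) = 95.1000 - 78.8627 = 16.2373 dB
Margin = Eb/N0 - Eb/N0_req = 16.2373 - 5.3 = 10.9373 dB (link closes)

10.9373 dB


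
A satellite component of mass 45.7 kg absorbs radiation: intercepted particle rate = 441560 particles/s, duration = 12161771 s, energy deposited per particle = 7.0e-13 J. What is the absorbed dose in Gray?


Total energy deposited = rate * time * E_per
  = 441560 * 12161771 * 7.0e-13 = 3.7591 J
Dose = E_total / mass = 3.7591 / 45.7
Dose = 0.08225615 Gy

0.0823 Gy
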